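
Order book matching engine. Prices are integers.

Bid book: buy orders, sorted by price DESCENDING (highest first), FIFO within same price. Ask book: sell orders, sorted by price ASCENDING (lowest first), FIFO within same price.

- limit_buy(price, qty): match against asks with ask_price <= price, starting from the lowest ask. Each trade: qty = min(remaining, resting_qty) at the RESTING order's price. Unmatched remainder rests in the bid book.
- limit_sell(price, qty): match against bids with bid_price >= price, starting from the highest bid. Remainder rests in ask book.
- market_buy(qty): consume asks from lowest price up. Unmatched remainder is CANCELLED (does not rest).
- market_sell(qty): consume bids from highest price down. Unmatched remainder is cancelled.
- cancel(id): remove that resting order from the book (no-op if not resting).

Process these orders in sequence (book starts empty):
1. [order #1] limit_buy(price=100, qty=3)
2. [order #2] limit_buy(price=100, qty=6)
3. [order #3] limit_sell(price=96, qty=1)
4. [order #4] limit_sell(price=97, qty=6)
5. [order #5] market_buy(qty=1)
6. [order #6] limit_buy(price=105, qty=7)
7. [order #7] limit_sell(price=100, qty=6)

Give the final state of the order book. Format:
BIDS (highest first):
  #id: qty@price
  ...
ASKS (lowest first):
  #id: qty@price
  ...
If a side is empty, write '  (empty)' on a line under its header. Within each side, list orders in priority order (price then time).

Answer: BIDS (highest first):
  #6: 1@105
  #2: 2@100
ASKS (lowest first):
  (empty)

Derivation:
After op 1 [order #1] limit_buy(price=100, qty=3): fills=none; bids=[#1:3@100] asks=[-]
After op 2 [order #2] limit_buy(price=100, qty=6): fills=none; bids=[#1:3@100 #2:6@100] asks=[-]
After op 3 [order #3] limit_sell(price=96, qty=1): fills=#1x#3:1@100; bids=[#1:2@100 #2:6@100] asks=[-]
After op 4 [order #4] limit_sell(price=97, qty=6): fills=#1x#4:2@100 #2x#4:4@100; bids=[#2:2@100] asks=[-]
After op 5 [order #5] market_buy(qty=1): fills=none; bids=[#2:2@100] asks=[-]
After op 6 [order #6] limit_buy(price=105, qty=7): fills=none; bids=[#6:7@105 #2:2@100] asks=[-]
After op 7 [order #7] limit_sell(price=100, qty=6): fills=#6x#7:6@105; bids=[#6:1@105 #2:2@100] asks=[-]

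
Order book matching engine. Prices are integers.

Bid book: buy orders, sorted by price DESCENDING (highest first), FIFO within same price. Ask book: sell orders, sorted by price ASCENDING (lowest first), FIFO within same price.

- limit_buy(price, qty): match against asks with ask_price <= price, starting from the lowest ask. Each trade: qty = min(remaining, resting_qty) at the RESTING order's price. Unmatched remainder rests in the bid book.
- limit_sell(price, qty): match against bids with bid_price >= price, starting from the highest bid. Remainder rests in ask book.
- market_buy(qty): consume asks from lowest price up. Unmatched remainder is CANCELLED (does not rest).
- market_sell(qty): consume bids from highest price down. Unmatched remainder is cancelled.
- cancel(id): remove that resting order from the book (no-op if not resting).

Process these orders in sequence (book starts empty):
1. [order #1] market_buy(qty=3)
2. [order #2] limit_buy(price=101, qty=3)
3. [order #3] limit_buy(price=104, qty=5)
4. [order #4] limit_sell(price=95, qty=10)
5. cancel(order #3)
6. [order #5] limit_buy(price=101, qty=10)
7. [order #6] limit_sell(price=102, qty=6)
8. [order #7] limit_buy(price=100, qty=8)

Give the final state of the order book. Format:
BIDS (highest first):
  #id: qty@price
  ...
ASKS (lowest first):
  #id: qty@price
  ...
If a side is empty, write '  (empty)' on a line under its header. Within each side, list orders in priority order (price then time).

After op 1 [order #1] market_buy(qty=3): fills=none; bids=[-] asks=[-]
After op 2 [order #2] limit_buy(price=101, qty=3): fills=none; bids=[#2:3@101] asks=[-]
After op 3 [order #3] limit_buy(price=104, qty=5): fills=none; bids=[#3:5@104 #2:3@101] asks=[-]
After op 4 [order #4] limit_sell(price=95, qty=10): fills=#3x#4:5@104 #2x#4:3@101; bids=[-] asks=[#4:2@95]
After op 5 cancel(order #3): fills=none; bids=[-] asks=[#4:2@95]
After op 6 [order #5] limit_buy(price=101, qty=10): fills=#5x#4:2@95; bids=[#5:8@101] asks=[-]
After op 7 [order #6] limit_sell(price=102, qty=6): fills=none; bids=[#5:8@101] asks=[#6:6@102]
After op 8 [order #7] limit_buy(price=100, qty=8): fills=none; bids=[#5:8@101 #7:8@100] asks=[#6:6@102]

Answer: BIDS (highest first):
  #5: 8@101
  #7: 8@100
ASKS (lowest first):
  #6: 6@102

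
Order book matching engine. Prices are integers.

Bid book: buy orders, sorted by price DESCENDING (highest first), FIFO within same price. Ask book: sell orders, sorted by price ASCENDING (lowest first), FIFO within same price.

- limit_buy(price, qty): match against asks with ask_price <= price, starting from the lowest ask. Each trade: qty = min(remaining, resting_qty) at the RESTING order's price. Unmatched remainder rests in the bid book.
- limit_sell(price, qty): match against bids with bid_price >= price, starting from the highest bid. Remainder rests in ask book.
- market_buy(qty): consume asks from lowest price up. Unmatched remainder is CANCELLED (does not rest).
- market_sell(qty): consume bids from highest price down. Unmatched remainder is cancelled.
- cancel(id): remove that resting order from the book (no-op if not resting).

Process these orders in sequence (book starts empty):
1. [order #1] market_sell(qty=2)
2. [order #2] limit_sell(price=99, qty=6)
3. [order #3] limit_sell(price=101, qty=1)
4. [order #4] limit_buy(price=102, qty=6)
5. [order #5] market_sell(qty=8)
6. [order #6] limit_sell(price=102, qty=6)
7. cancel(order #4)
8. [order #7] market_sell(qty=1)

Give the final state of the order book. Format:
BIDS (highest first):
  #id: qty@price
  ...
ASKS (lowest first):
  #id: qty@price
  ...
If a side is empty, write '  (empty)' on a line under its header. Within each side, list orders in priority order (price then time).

Answer: BIDS (highest first):
  (empty)
ASKS (lowest first):
  #3: 1@101
  #6: 6@102

Derivation:
After op 1 [order #1] market_sell(qty=2): fills=none; bids=[-] asks=[-]
After op 2 [order #2] limit_sell(price=99, qty=6): fills=none; bids=[-] asks=[#2:6@99]
After op 3 [order #3] limit_sell(price=101, qty=1): fills=none; bids=[-] asks=[#2:6@99 #3:1@101]
After op 4 [order #4] limit_buy(price=102, qty=6): fills=#4x#2:6@99; bids=[-] asks=[#3:1@101]
After op 5 [order #5] market_sell(qty=8): fills=none; bids=[-] asks=[#3:1@101]
After op 6 [order #6] limit_sell(price=102, qty=6): fills=none; bids=[-] asks=[#3:1@101 #6:6@102]
After op 7 cancel(order #4): fills=none; bids=[-] asks=[#3:1@101 #6:6@102]
After op 8 [order #7] market_sell(qty=1): fills=none; bids=[-] asks=[#3:1@101 #6:6@102]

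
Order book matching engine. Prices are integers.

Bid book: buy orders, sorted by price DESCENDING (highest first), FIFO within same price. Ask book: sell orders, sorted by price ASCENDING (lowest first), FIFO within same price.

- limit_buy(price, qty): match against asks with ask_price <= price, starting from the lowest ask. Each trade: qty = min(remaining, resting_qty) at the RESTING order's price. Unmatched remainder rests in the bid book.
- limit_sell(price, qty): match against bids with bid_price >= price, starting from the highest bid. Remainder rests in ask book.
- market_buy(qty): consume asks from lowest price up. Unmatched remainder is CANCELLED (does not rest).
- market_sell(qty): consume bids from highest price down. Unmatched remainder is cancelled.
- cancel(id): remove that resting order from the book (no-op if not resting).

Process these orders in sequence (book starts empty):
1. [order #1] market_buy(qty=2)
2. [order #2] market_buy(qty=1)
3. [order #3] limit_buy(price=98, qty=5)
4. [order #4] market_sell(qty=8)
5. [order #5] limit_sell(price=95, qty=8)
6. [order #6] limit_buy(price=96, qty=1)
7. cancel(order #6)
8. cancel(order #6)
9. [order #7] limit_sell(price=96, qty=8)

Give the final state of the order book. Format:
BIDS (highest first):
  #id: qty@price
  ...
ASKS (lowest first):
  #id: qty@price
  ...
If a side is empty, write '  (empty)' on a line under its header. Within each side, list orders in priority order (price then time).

After op 1 [order #1] market_buy(qty=2): fills=none; bids=[-] asks=[-]
After op 2 [order #2] market_buy(qty=1): fills=none; bids=[-] asks=[-]
After op 3 [order #3] limit_buy(price=98, qty=5): fills=none; bids=[#3:5@98] asks=[-]
After op 4 [order #4] market_sell(qty=8): fills=#3x#4:5@98; bids=[-] asks=[-]
After op 5 [order #5] limit_sell(price=95, qty=8): fills=none; bids=[-] asks=[#5:8@95]
After op 6 [order #6] limit_buy(price=96, qty=1): fills=#6x#5:1@95; bids=[-] asks=[#5:7@95]
After op 7 cancel(order #6): fills=none; bids=[-] asks=[#5:7@95]
After op 8 cancel(order #6): fills=none; bids=[-] asks=[#5:7@95]
After op 9 [order #7] limit_sell(price=96, qty=8): fills=none; bids=[-] asks=[#5:7@95 #7:8@96]

Answer: BIDS (highest first):
  (empty)
ASKS (lowest first):
  #5: 7@95
  #7: 8@96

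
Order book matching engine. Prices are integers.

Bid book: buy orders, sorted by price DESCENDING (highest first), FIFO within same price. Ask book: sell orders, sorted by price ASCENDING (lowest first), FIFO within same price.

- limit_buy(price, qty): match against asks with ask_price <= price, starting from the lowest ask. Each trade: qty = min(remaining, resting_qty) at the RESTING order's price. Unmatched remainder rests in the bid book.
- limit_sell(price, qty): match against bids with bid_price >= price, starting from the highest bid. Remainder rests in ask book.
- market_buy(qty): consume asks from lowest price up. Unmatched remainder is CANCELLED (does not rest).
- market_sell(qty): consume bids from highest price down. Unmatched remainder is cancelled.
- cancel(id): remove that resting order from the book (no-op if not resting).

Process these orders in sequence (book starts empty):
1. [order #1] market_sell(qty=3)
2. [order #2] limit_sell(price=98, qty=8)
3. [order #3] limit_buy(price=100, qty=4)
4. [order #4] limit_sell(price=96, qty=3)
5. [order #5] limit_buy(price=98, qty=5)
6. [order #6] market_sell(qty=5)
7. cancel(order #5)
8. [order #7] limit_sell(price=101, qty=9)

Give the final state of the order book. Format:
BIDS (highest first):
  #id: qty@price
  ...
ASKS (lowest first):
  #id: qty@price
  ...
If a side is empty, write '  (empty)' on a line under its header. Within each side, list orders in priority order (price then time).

Answer: BIDS (highest first):
  (empty)
ASKS (lowest first):
  #2: 2@98
  #7: 9@101

Derivation:
After op 1 [order #1] market_sell(qty=3): fills=none; bids=[-] asks=[-]
After op 2 [order #2] limit_sell(price=98, qty=8): fills=none; bids=[-] asks=[#2:8@98]
After op 3 [order #3] limit_buy(price=100, qty=4): fills=#3x#2:4@98; bids=[-] asks=[#2:4@98]
After op 4 [order #4] limit_sell(price=96, qty=3): fills=none; bids=[-] asks=[#4:3@96 #2:4@98]
After op 5 [order #5] limit_buy(price=98, qty=5): fills=#5x#4:3@96 #5x#2:2@98; bids=[-] asks=[#2:2@98]
After op 6 [order #6] market_sell(qty=5): fills=none; bids=[-] asks=[#2:2@98]
After op 7 cancel(order #5): fills=none; bids=[-] asks=[#2:2@98]
After op 8 [order #7] limit_sell(price=101, qty=9): fills=none; bids=[-] asks=[#2:2@98 #7:9@101]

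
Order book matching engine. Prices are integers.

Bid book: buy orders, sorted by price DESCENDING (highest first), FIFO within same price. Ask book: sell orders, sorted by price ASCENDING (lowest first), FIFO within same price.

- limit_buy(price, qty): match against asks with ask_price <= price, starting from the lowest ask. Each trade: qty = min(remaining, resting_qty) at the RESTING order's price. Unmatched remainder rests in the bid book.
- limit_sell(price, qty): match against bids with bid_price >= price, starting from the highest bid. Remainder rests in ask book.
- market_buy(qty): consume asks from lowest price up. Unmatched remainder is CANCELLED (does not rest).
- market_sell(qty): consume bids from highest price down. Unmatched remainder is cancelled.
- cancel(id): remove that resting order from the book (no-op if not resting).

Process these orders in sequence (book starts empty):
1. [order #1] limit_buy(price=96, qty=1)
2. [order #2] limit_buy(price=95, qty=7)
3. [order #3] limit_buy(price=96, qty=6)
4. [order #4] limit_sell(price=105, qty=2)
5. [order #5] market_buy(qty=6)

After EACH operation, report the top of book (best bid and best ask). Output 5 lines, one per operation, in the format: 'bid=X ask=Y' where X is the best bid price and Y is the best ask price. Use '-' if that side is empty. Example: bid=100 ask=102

After op 1 [order #1] limit_buy(price=96, qty=1): fills=none; bids=[#1:1@96] asks=[-]
After op 2 [order #2] limit_buy(price=95, qty=7): fills=none; bids=[#1:1@96 #2:7@95] asks=[-]
After op 3 [order #3] limit_buy(price=96, qty=6): fills=none; bids=[#1:1@96 #3:6@96 #2:7@95] asks=[-]
After op 4 [order #4] limit_sell(price=105, qty=2): fills=none; bids=[#1:1@96 #3:6@96 #2:7@95] asks=[#4:2@105]
After op 5 [order #5] market_buy(qty=6): fills=#5x#4:2@105; bids=[#1:1@96 #3:6@96 #2:7@95] asks=[-]

Answer: bid=96 ask=-
bid=96 ask=-
bid=96 ask=-
bid=96 ask=105
bid=96 ask=-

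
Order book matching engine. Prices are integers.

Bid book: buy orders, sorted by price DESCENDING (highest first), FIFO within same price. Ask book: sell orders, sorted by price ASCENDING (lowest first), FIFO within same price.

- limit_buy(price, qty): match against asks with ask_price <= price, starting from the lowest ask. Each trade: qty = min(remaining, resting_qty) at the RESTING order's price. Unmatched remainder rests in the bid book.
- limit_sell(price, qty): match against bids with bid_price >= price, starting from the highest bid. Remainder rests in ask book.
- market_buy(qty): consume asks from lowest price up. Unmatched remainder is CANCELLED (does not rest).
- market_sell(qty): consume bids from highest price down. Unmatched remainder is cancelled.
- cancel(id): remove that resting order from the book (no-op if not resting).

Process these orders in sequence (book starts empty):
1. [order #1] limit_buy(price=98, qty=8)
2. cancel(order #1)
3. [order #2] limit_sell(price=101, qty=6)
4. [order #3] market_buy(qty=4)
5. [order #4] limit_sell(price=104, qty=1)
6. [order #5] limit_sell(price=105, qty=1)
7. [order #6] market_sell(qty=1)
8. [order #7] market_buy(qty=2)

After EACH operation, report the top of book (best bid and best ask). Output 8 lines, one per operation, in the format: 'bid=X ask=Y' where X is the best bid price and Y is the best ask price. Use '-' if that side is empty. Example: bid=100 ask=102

After op 1 [order #1] limit_buy(price=98, qty=8): fills=none; bids=[#1:8@98] asks=[-]
After op 2 cancel(order #1): fills=none; bids=[-] asks=[-]
After op 3 [order #2] limit_sell(price=101, qty=6): fills=none; bids=[-] asks=[#2:6@101]
After op 4 [order #3] market_buy(qty=4): fills=#3x#2:4@101; bids=[-] asks=[#2:2@101]
After op 5 [order #4] limit_sell(price=104, qty=1): fills=none; bids=[-] asks=[#2:2@101 #4:1@104]
After op 6 [order #5] limit_sell(price=105, qty=1): fills=none; bids=[-] asks=[#2:2@101 #4:1@104 #5:1@105]
After op 7 [order #6] market_sell(qty=1): fills=none; bids=[-] asks=[#2:2@101 #4:1@104 #5:1@105]
After op 8 [order #7] market_buy(qty=2): fills=#7x#2:2@101; bids=[-] asks=[#4:1@104 #5:1@105]

Answer: bid=98 ask=-
bid=- ask=-
bid=- ask=101
bid=- ask=101
bid=- ask=101
bid=- ask=101
bid=- ask=101
bid=- ask=104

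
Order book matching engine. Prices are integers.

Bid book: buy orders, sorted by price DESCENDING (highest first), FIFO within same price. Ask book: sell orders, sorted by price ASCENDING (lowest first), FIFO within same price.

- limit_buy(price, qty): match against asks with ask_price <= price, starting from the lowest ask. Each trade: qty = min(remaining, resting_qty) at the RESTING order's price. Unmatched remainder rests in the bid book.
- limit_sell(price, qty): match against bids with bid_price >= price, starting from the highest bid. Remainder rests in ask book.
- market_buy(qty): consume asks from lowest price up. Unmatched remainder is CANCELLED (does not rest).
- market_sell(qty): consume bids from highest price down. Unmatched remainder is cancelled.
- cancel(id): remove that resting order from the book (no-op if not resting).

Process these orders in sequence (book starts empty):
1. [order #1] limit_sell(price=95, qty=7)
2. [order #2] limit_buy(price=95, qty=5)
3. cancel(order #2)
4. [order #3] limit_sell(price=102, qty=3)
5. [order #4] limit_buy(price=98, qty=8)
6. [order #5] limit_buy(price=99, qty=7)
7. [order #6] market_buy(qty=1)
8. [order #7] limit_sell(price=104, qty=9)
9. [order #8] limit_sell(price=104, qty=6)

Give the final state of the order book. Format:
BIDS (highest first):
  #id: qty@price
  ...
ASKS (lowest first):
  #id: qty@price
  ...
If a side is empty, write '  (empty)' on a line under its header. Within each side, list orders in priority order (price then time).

Answer: BIDS (highest first):
  #5: 7@99
  #4: 6@98
ASKS (lowest first):
  #3: 2@102
  #7: 9@104
  #8: 6@104

Derivation:
After op 1 [order #1] limit_sell(price=95, qty=7): fills=none; bids=[-] asks=[#1:7@95]
After op 2 [order #2] limit_buy(price=95, qty=5): fills=#2x#1:5@95; bids=[-] asks=[#1:2@95]
After op 3 cancel(order #2): fills=none; bids=[-] asks=[#1:2@95]
After op 4 [order #3] limit_sell(price=102, qty=3): fills=none; bids=[-] asks=[#1:2@95 #3:3@102]
After op 5 [order #4] limit_buy(price=98, qty=8): fills=#4x#1:2@95; bids=[#4:6@98] asks=[#3:3@102]
After op 6 [order #5] limit_buy(price=99, qty=7): fills=none; bids=[#5:7@99 #4:6@98] asks=[#3:3@102]
After op 7 [order #6] market_buy(qty=1): fills=#6x#3:1@102; bids=[#5:7@99 #4:6@98] asks=[#3:2@102]
After op 8 [order #7] limit_sell(price=104, qty=9): fills=none; bids=[#5:7@99 #4:6@98] asks=[#3:2@102 #7:9@104]
After op 9 [order #8] limit_sell(price=104, qty=6): fills=none; bids=[#5:7@99 #4:6@98] asks=[#3:2@102 #7:9@104 #8:6@104]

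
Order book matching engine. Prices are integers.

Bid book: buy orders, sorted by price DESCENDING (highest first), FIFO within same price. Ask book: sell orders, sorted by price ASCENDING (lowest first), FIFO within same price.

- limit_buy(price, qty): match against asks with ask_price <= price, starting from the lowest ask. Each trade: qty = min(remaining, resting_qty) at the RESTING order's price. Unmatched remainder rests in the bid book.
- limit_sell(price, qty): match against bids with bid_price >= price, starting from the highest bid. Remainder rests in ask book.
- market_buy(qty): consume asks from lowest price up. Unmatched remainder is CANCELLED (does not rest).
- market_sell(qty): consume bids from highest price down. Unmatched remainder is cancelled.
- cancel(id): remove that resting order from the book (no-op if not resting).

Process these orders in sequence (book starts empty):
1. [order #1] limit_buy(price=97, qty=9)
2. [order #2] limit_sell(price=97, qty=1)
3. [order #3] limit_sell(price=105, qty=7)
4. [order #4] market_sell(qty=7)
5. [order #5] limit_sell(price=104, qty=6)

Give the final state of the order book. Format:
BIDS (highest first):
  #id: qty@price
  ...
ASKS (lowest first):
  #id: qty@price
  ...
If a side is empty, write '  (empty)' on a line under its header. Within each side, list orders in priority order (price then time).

After op 1 [order #1] limit_buy(price=97, qty=9): fills=none; bids=[#1:9@97] asks=[-]
After op 2 [order #2] limit_sell(price=97, qty=1): fills=#1x#2:1@97; bids=[#1:8@97] asks=[-]
After op 3 [order #3] limit_sell(price=105, qty=7): fills=none; bids=[#1:8@97] asks=[#3:7@105]
After op 4 [order #4] market_sell(qty=7): fills=#1x#4:7@97; bids=[#1:1@97] asks=[#3:7@105]
After op 5 [order #5] limit_sell(price=104, qty=6): fills=none; bids=[#1:1@97] asks=[#5:6@104 #3:7@105]

Answer: BIDS (highest first):
  #1: 1@97
ASKS (lowest first):
  #5: 6@104
  #3: 7@105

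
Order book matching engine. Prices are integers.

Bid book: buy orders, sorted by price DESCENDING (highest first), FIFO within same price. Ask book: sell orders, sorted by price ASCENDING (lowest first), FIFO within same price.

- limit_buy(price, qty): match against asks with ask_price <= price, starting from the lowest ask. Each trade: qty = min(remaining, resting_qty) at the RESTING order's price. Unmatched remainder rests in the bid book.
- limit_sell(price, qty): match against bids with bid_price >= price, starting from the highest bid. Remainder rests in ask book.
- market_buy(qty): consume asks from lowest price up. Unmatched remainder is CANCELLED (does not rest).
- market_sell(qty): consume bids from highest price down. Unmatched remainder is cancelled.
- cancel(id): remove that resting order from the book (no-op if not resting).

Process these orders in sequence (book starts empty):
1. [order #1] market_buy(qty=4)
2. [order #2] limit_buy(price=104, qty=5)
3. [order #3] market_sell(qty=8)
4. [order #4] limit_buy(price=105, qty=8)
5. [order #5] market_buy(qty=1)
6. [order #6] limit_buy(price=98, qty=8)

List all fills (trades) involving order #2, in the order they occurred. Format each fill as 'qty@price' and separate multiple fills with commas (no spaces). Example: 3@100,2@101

After op 1 [order #1] market_buy(qty=4): fills=none; bids=[-] asks=[-]
After op 2 [order #2] limit_buy(price=104, qty=5): fills=none; bids=[#2:5@104] asks=[-]
After op 3 [order #3] market_sell(qty=8): fills=#2x#3:5@104; bids=[-] asks=[-]
After op 4 [order #4] limit_buy(price=105, qty=8): fills=none; bids=[#4:8@105] asks=[-]
After op 5 [order #5] market_buy(qty=1): fills=none; bids=[#4:8@105] asks=[-]
After op 6 [order #6] limit_buy(price=98, qty=8): fills=none; bids=[#4:8@105 #6:8@98] asks=[-]

Answer: 5@104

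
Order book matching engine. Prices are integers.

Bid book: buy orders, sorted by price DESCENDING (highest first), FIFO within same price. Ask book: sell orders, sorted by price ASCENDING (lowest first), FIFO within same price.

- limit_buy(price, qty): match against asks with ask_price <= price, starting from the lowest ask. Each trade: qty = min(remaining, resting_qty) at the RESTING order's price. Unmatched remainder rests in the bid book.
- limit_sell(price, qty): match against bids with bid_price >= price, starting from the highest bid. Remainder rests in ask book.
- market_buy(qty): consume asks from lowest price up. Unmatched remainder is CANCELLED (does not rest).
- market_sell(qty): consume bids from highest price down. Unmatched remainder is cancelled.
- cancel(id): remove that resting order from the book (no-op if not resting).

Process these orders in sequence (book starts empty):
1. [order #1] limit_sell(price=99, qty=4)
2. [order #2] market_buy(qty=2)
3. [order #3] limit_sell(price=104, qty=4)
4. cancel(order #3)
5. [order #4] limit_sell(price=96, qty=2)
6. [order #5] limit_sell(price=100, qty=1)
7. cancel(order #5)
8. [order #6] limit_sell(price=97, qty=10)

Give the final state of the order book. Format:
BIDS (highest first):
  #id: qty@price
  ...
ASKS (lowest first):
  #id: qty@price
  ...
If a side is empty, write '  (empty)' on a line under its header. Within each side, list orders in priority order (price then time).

Answer: BIDS (highest first):
  (empty)
ASKS (lowest first):
  #4: 2@96
  #6: 10@97
  #1: 2@99

Derivation:
After op 1 [order #1] limit_sell(price=99, qty=4): fills=none; bids=[-] asks=[#1:4@99]
After op 2 [order #2] market_buy(qty=2): fills=#2x#1:2@99; bids=[-] asks=[#1:2@99]
After op 3 [order #3] limit_sell(price=104, qty=4): fills=none; bids=[-] asks=[#1:2@99 #3:4@104]
After op 4 cancel(order #3): fills=none; bids=[-] asks=[#1:2@99]
After op 5 [order #4] limit_sell(price=96, qty=2): fills=none; bids=[-] asks=[#4:2@96 #1:2@99]
After op 6 [order #5] limit_sell(price=100, qty=1): fills=none; bids=[-] asks=[#4:2@96 #1:2@99 #5:1@100]
After op 7 cancel(order #5): fills=none; bids=[-] asks=[#4:2@96 #1:2@99]
After op 8 [order #6] limit_sell(price=97, qty=10): fills=none; bids=[-] asks=[#4:2@96 #6:10@97 #1:2@99]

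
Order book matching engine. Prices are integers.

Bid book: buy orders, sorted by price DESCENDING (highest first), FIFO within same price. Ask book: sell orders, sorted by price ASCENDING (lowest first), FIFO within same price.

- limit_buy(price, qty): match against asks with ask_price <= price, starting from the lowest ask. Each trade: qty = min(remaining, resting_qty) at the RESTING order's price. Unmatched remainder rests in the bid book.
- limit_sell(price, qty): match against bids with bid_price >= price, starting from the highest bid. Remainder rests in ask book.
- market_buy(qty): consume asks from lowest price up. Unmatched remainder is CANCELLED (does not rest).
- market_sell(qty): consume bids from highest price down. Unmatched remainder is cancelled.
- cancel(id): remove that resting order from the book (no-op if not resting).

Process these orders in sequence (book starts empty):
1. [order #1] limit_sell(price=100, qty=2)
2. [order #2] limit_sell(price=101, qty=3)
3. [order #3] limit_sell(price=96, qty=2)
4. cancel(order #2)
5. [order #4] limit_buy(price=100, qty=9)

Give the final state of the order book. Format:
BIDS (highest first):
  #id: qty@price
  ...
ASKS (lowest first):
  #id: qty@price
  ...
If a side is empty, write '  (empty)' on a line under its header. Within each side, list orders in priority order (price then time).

Answer: BIDS (highest first):
  #4: 5@100
ASKS (lowest first):
  (empty)

Derivation:
After op 1 [order #1] limit_sell(price=100, qty=2): fills=none; bids=[-] asks=[#1:2@100]
After op 2 [order #2] limit_sell(price=101, qty=3): fills=none; bids=[-] asks=[#1:2@100 #2:3@101]
After op 3 [order #3] limit_sell(price=96, qty=2): fills=none; bids=[-] asks=[#3:2@96 #1:2@100 #2:3@101]
After op 4 cancel(order #2): fills=none; bids=[-] asks=[#3:2@96 #1:2@100]
After op 5 [order #4] limit_buy(price=100, qty=9): fills=#4x#3:2@96 #4x#1:2@100; bids=[#4:5@100] asks=[-]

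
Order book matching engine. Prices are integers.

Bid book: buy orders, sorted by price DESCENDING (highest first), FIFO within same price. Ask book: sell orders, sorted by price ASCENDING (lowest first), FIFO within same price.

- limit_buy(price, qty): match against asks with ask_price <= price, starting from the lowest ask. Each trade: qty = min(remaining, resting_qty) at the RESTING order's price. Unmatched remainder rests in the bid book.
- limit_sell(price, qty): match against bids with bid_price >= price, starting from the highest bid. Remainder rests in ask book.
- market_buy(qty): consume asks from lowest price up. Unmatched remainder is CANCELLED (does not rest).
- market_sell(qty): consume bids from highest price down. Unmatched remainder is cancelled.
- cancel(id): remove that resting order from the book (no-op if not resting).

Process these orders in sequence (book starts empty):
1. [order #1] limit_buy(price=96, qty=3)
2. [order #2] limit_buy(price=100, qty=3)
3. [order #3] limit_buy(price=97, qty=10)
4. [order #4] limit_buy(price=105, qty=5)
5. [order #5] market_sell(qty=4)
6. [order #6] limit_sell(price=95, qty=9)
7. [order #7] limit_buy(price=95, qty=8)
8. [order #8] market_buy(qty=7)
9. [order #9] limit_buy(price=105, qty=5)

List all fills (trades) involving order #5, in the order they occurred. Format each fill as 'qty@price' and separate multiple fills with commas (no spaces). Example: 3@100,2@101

After op 1 [order #1] limit_buy(price=96, qty=3): fills=none; bids=[#1:3@96] asks=[-]
After op 2 [order #2] limit_buy(price=100, qty=3): fills=none; bids=[#2:3@100 #1:3@96] asks=[-]
After op 3 [order #3] limit_buy(price=97, qty=10): fills=none; bids=[#2:3@100 #3:10@97 #1:3@96] asks=[-]
After op 4 [order #4] limit_buy(price=105, qty=5): fills=none; bids=[#4:5@105 #2:3@100 #3:10@97 #1:3@96] asks=[-]
After op 5 [order #5] market_sell(qty=4): fills=#4x#5:4@105; bids=[#4:1@105 #2:3@100 #3:10@97 #1:3@96] asks=[-]
After op 6 [order #6] limit_sell(price=95, qty=9): fills=#4x#6:1@105 #2x#6:3@100 #3x#6:5@97; bids=[#3:5@97 #1:3@96] asks=[-]
After op 7 [order #7] limit_buy(price=95, qty=8): fills=none; bids=[#3:5@97 #1:3@96 #7:8@95] asks=[-]
After op 8 [order #8] market_buy(qty=7): fills=none; bids=[#3:5@97 #1:3@96 #7:8@95] asks=[-]
After op 9 [order #9] limit_buy(price=105, qty=5): fills=none; bids=[#9:5@105 #3:5@97 #1:3@96 #7:8@95] asks=[-]

Answer: 4@105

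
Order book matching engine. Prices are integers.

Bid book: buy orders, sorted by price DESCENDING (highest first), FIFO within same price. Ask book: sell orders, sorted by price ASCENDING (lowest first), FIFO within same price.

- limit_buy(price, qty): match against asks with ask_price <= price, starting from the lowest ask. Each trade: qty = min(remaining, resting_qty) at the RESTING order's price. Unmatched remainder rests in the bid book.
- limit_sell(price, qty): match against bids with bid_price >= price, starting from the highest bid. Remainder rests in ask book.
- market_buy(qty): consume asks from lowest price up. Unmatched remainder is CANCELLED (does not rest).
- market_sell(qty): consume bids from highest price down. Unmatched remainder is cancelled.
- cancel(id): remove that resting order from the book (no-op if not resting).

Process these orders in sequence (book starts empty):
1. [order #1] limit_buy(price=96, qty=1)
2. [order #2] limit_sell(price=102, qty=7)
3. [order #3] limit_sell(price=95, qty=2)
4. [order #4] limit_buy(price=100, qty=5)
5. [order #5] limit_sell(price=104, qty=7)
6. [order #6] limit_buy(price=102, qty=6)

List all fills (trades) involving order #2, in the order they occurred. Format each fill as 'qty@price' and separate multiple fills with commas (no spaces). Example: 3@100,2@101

Answer: 6@102

Derivation:
After op 1 [order #1] limit_buy(price=96, qty=1): fills=none; bids=[#1:1@96] asks=[-]
After op 2 [order #2] limit_sell(price=102, qty=7): fills=none; bids=[#1:1@96] asks=[#2:7@102]
After op 3 [order #3] limit_sell(price=95, qty=2): fills=#1x#3:1@96; bids=[-] asks=[#3:1@95 #2:7@102]
After op 4 [order #4] limit_buy(price=100, qty=5): fills=#4x#3:1@95; bids=[#4:4@100] asks=[#2:7@102]
After op 5 [order #5] limit_sell(price=104, qty=7): fills=none; bids=[#4:4@100] asks=[#2:7@102 #5:7@104]
After op 6 [order #6] limit_buy(price=102, qty=6): fills=#6x#2:6@102; bids=[#4:4@100] asks=[#2:1@102 #5:7@104]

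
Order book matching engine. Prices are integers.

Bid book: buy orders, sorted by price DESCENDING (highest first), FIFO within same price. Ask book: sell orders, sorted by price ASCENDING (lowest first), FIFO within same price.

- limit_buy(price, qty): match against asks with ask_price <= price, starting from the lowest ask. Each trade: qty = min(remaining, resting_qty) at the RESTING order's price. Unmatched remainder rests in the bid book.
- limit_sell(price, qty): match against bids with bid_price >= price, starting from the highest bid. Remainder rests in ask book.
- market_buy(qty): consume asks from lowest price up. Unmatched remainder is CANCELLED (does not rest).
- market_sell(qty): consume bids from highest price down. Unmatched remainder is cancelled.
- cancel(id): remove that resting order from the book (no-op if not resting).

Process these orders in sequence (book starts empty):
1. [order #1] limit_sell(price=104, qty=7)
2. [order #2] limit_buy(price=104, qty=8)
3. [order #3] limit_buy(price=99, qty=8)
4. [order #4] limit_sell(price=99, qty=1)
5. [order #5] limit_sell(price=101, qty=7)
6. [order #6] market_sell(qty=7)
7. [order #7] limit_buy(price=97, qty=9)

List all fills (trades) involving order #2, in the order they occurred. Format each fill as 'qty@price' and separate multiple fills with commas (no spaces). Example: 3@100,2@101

After op 1 [order #1] limit_sell(price=104, qty=7): fills=none; bids=[-] asks=[#1:7@104]
After op 2 [order #2] limit_buy(price=104, qty=8): fills=#2x#1:7@104; bids=[#2:1@104] asks=[-]
After op 3 [order #3] limit_buy(price=99, qty=8): fills=none; bids=[#2:1@104 #3:8@99] asks=[-]
After op 4 [order #4] limit_sell(price=99, qty=1): fills=#2x#4:1@104; bids=[#3:8@99] asks=[-]
After op 5 [order #5] limit_sell(price=101, qty=7): fills=none; bids=[#3:8@99] asks=[#5:7@101]
After op 6 [order #6] market_sell(qty=7): fills=#3x#6:7@99; bids=[#3:1@99] asks=[#5:7@101]
After op 7 [order #7] limit_buy(price=97, qty=9): fills=none; bids=[#3:1@99 #7:9@97] asks=[#5:7@101]

Answer: 7@104,1@104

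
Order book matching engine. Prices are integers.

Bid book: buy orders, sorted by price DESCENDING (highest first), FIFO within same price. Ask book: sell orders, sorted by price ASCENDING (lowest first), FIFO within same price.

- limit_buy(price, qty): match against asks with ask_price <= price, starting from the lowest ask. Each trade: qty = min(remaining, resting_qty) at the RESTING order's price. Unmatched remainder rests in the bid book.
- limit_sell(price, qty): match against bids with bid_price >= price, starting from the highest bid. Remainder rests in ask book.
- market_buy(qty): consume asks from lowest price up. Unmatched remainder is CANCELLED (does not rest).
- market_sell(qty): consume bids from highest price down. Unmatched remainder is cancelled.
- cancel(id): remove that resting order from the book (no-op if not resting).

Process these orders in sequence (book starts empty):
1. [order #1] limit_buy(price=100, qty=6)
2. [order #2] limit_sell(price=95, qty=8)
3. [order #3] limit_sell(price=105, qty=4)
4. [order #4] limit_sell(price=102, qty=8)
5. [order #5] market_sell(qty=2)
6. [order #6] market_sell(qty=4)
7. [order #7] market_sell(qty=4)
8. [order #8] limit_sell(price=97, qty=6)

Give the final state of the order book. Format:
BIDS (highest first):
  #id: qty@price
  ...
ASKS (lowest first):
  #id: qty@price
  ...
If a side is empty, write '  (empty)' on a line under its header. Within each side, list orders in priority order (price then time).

Answer: BIDS (highest first):
  (empty)
ASKS (lowest first):
  #2: 2@95
  #8: 6@97
  #4: 8@102
  #3: 4@105

Derivation:
After op 1 [order #1] limit_buy(price=100, qty=6): fills=none; bids=[#1:6@100] asks=[-]
After op 2 [order #2] limit_sell(price=95, qty=8): fills=#1x#2:6@100; bids=[-] asks=[#2:2@95]
After op 3 [order #3] limit_sell(price=105, qty=4): fills=none; bids=[-] asks=[#2:2@95 #3:4@105]
After op 4 [order #4] limit_sell(price=102, qty=8): fills=none; bids=[-] asks=[#2:2@95 #4:8@102 #3:4@105]
After op 5 [order #5] market_sell(qty=2): fills=none; bids=[-] asks=[#2:2@95 #4:8@102 #3:4@105]
After op 6 [order #6] market_sell(qty=4): fills=none; bids=[-] asks=[#2:2@95 #4:8@102 #3:4@105]
After op 7 [order #7] market_sell(qty=4): fills=none; bids=[-] asks=[#2:2@95 #4:8@102 #3:4@105]
After op 8 [order #8] limit_sell(price=97, qty=6): fills=none; bids=[-] asks=[#2:2@95 #8:6@97 #4:8@102 #3:4@105]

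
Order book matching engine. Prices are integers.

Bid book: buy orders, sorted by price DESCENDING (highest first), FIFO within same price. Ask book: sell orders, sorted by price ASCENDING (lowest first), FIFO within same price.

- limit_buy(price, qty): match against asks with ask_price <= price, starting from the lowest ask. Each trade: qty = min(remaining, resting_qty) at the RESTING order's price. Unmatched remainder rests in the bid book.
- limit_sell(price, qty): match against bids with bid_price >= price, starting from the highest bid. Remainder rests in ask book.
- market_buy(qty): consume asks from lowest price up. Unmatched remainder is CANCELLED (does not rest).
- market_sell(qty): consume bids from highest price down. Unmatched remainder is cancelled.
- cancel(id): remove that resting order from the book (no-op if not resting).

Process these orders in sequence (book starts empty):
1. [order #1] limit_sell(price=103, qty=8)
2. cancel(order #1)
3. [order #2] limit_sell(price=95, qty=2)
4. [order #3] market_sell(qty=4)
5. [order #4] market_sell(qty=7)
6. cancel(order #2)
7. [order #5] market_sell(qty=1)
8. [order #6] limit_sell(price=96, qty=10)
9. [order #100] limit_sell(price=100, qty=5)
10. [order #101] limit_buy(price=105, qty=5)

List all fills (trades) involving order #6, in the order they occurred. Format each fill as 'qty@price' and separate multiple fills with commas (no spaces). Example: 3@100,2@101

Answer: 5@96

Derivation:
After op 1 [order #1] limit_sell(price=103, qty=8): fills=none; bids=[-] asks=[#1:8@103]
After op 2 cancel(order #1): fills=none; bids=[-] asks=[-]
After op 3 [order #2] limit_sell(price=95, qty=2): fills=none; bids=[-] asks=[#2:2@95]
After op 4 [order #3] market_sell(qty=4): fills=none; bids=[-] asks=[#2:2@95]
After op 5 [order #4] market_sell(qty=7): fills=none; bids=[-] asks=[#2:2@95]
After op 6 cancel(order #2): fills=none; bids=[-] asks=[-]
After op 7 [order #5] market_sell(qty=1): fills=none; bids=[-] asks=[-]
After op 8 [order #6] limit_sell(price=96, qty=10): fills=none; bids=[-] asks=[#6:10@96]
After op 9 [order #100] limit_sell(price=100, qty=5): fills=none; bids=[-] asks=[#6:10@96 #100:5@100]
After op 10 [order #101] limit_buy(price=105, qty=5): fills=#101x#6:5@96; bids=[-] asks=[#6:5@96 #100:5@100]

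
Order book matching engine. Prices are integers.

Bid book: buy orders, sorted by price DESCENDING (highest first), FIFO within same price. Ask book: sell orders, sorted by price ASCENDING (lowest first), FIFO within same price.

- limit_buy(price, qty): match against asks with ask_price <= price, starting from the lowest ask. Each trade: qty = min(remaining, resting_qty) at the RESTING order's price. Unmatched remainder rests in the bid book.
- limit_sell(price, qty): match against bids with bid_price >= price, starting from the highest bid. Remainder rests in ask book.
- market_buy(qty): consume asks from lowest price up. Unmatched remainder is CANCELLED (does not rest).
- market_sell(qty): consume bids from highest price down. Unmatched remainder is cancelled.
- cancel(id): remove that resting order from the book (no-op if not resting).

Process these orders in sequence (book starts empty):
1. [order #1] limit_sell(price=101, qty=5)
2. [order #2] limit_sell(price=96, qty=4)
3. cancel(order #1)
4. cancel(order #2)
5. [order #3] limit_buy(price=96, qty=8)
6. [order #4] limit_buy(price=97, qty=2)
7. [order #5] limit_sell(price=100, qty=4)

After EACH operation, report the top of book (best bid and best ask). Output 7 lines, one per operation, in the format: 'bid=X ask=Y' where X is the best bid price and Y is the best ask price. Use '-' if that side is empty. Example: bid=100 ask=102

After op 1 [order #1] limit_sell(price=101, qty=5): fills=none; bids=[-] asks=[#1:5@101]
After op 2 [order #2] limit_sell(price=96, qty=4): fills=none; bids=[-] asks=[#2:4@96 #1:5@101]
After op 3 cancel(order #1): fills=none; bids=[-] asks=[#2:4@96]
After op 4 cancel(order #2): fills=none; bids=[-] asks=[-]
After op 5 [order #3] limit_buy(price=96, qty=8): fills=none; bids=[#3:8@96] asks=[-]
After op 6 [order #4] limit_buy(price=97, qty=2): fills=none; bids=[#4:2@97 #3:8@96] asks=[-]
After op 7 [order #5] limit_sell(price=100, qty=4): fills=none; bids=[#4:2@97 #3:8@96] asks=[#5:4@100]

Answer: bid=- ask=101
bid=- ask=96
bid=- ask=96
bid=- ask=-
bid=96 ask=-
bid=97 ask=-
bid=97 ask=100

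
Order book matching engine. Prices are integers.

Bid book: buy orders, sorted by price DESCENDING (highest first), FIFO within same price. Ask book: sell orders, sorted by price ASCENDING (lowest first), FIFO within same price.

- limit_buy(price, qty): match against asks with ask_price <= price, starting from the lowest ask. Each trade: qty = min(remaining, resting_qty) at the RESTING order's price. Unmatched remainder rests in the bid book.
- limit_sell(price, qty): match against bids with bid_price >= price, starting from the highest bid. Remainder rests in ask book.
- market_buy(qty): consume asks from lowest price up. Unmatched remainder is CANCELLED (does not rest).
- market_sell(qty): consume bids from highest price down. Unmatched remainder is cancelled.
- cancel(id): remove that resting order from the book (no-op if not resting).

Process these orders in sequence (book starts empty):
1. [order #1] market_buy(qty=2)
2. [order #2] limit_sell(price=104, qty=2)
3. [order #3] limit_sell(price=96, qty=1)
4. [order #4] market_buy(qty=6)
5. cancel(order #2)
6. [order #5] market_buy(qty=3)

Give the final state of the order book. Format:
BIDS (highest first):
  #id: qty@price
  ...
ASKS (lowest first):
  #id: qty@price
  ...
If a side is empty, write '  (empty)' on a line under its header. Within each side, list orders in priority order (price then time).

After op 1 [order #1] market_buy(qty=2): fills=none; bids=[-] asks=[-]
After op 2 [order #2] limit_sell(price=104, qty=2): fills=none; bids=[-] asks=[#2:2@104]
After op 3 [order #3] limit_sell(price=96, qty=1): fills=none; bids=[-] asks=[#3:1@96 #2:2@104]
After op 4 [order #4] market_buy(qty=6): fills=#4x#3:1@96 #4x#2:2@104; bids=[-] asks=[-]
After op 5 cancel(order #2): fills=none; bids=[-] asks=[-]
After op 6 [order #5] market_buy(qty=3): fills=none; bids=[-] asks=[-]

Answer: BIDS (highest first):
  (empty)
ASKS (lowest first):
  (empty)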